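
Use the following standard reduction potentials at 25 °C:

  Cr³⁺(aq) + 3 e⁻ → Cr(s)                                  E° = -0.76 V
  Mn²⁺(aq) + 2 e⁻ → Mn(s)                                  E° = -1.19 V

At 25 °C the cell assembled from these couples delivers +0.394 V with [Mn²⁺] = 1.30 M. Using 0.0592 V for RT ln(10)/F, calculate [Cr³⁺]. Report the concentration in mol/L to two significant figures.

0.022 M

Cr³⁺/Cr is the cathode, Mn²⁺/Mn the anode: E°cell = +0.43 V, n = 6.
Overall reaction: 2 Cr³⁺(aq) + 3 Mn(s) → 2 Cr(s) + 3 Mn²⁺(aq); Q = [Mn²⁺]^3/[Cr³⁺]^2.
From E = E° − (0.0592/n) log Q: log Q = (E° − E)·n/0.0592 = (+0.43 − (+0.394))·6/0.0592 = 3.6486.
So 2·log[Cr³⁺] = 3·log(1.3) − log Q = 0.3418 − (3.6486) = -3.3068; log[Cr³⁺] = -3.3068 / 2 = -1.6534; [Cr³⁺] = 10^(-1.6534) ≈ 0.022 M.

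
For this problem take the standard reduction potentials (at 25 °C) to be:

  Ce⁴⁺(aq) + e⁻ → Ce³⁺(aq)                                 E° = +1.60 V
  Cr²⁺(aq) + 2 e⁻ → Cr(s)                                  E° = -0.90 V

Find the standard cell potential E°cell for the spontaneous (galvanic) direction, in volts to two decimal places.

The Ce⁴⁺/Ce³⁺ couple has the higher reduction potential, so it is the cathode; Cr²⁺/Cr is oxidised at the anode.
E°cell = E°(cathode) − E°(anode) = (+1.60) − (-0.90) = +2.50 V.

+2.50 V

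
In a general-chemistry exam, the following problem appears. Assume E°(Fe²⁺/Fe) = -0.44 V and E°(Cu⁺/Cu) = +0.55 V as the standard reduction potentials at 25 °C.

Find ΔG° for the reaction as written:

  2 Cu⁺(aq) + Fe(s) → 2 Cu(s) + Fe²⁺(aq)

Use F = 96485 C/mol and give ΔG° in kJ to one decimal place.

As written, Cu⁺/Cu is reduced (cathode) and Fe²⁺/Fe is oxidised (anode), so E°cell = (+0.55) − (-0.44) = +0.99 V.
Balancing electrons gives n = 2.
ΔG° = −nFE° = −(2)(96485)(+0.99) = -191,040 J = -191.0 kJ.

-191.0 kJ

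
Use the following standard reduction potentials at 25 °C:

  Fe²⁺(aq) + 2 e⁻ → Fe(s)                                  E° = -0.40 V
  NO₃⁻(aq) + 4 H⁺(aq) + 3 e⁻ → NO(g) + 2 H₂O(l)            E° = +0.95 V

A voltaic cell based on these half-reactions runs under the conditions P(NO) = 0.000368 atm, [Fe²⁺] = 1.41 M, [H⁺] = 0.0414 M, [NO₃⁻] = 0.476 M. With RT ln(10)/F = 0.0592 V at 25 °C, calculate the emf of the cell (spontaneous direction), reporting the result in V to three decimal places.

+1.298 V

NO₃⁻/NO is the cathode (higher E°), Fe²⁺/Fe the anode: E°cell = +0.95 − (-0.40) = +1.35 V, n = 6.
Overall: 2 NO₃⁻(aq) + 8 H⁺(aq) + 3 Fe(s) → 2 NO(g) + 4 H₂O(l) + 3 Fe²⁺(aq)
Q = P(NO)^2·[Fe²⁺]^3 / ([NO₃⁻]^2·[H⁺]^8); log Q = 5.288.
E = E° − (0.0592/n) log Q = +1.35 − (0.0592/6)(5.288) = +1.298 V.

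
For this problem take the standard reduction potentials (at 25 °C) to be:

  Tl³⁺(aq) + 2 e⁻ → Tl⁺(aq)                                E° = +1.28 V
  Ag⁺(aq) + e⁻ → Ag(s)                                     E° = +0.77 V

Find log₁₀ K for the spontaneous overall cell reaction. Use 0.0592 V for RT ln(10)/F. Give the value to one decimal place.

Cathode: Tl³⁺/Tl⁺; anode: Ag⁺/Ag. E°cell = +0.51 V, n = 2.
log K = nE°cell / 0.0592 = (2)(+0.51) / 0.0592 = 17.2.

17.2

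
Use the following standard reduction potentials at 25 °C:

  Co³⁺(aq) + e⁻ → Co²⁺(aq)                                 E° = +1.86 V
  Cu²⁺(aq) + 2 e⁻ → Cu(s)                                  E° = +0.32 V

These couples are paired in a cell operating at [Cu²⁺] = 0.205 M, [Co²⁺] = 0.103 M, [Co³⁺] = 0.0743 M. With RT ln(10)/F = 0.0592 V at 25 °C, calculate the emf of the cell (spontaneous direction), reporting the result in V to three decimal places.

+1.552 V

Co³⁺/Co²⁺ is the cathode (higher E°), Cu²⁺/Cu the anode: E°cell = +1.86 − (+0.32) = +1.54 V, n = 2.
Overall: 2 Co³⁺(aq) + Cu(s) → 2 Co²⁺(aq) + Cu²⁺(aq)
Q = [Co²⁺]^2·[Cu²⁺] / ([Co³⁺]^2); log Q = -0.405.
E = E° − (0.0592/n) log Q = +1.54 − (0.0592/2)(-0.405) = +1.552 V.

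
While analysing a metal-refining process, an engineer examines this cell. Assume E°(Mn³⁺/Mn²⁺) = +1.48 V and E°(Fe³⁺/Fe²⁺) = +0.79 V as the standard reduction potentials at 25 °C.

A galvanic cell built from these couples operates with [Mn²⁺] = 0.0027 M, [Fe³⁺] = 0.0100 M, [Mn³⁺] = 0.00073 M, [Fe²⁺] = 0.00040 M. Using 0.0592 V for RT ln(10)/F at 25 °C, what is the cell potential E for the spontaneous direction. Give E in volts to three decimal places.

Mn³⁺/Mn²⁺ is the cathode (higher E°), Fe³⁺/Fe²⁺ the anode: E°cell = +1.48 − (+0.79) = +0.69 V, n = 1.
Overall: Mn³⁺(aq) + Fe²⁺(aq) → Mn²⁺(aq) + Fe³⁺(aq)
Q = [Mn²⁺]·[Fe³⁺] / ([Mn³⁺]·[Fe²⁺]); log Q = 1.966.
E = E° − (0.0592/n) log Q = +0.69 − (0.0592/1)(1.966) = +0.574 V.

+0.574 V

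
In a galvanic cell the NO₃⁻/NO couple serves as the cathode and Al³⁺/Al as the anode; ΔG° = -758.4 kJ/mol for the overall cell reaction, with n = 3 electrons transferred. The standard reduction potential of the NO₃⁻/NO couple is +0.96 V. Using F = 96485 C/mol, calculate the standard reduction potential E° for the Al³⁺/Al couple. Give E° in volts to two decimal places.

E°cell = −ΔG°/(nF) = −(-758.4×10³)/((3)(96485)) = +2.620 V.
Since NO₃⁻/NO is the cathode and Al³⁺/Al the anode, E°cell = E°(NO₃⁻/NO) − E°(Al³⁺/Al).
So E°(Al³⁺/Al) = E°(NO₃⁻/NO) − E°cell = (+0.96) − (+2.620) = -1.66 V.

-1.66 V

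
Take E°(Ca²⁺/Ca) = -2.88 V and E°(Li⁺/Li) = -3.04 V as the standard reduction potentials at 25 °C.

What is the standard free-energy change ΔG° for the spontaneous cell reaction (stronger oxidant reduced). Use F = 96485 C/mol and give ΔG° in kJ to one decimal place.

-30.9 kJ

Ca²⁺/Ca (E° = -2.88 V) is the cathode; Li⁺/Li (E° = -3.04 V) is the anode, so E°cell = +0.16 V.
Balancing electrons gives n = 2 (lcm of 2 and 1).
ΔG° = −nFE° = −(2)(96485)(+0.16) = -30,875 J = -30.9 kJ.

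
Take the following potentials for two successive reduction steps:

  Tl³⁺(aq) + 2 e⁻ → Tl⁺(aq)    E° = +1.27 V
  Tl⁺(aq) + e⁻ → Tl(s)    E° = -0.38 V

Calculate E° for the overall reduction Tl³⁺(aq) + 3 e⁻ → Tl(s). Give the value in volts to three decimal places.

+0.720 V

Adding the free-energy changes (−nFE°) of the two steps gives −n₃FE°₃ = −n₁FE°₁ − n₂FE°₂.
E°₃ = (2×+1.27 + 1×-0.38) / 3 = (+2.160) / 3 = +0.720 V.
Simply averaging or adding the two E° values would be wrong; the electron-weighted sum is required.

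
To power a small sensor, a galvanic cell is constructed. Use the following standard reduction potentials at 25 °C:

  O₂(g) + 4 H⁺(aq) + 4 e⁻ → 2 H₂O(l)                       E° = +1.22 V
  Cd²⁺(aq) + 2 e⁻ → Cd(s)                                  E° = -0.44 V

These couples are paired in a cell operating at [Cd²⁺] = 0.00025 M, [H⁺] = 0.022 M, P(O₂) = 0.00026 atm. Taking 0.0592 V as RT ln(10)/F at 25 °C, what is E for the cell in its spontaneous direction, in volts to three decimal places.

O₂/H₂O is the cathode (higher E°), Cd²⁺/Cd the anode: E°cell = +1.22 − (-0.44) = +1.66 V, n = 4.
Overall: O₂(g) + 4 H⁺(aq) + 2 Cd(s) → 2 H₂O(l) + 2 Cd²⁺(aq)
Q = [Cd²⁺]^2 / (P(O₂)·[H⁺]^4); log Q = 3.011.
E = E° − (0.0592/n) log Q = +1.66 − (0.0592/4)(3.011) = +1.615 V.

+1.615 V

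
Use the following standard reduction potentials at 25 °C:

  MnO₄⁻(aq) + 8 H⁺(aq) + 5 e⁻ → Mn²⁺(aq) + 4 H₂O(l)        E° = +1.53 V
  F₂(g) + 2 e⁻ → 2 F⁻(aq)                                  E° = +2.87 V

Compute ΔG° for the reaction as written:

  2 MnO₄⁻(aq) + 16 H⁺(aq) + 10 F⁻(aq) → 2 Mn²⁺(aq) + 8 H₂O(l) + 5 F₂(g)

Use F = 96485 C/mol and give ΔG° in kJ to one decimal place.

+1292.9 kJ

As written, MnO₄⁻/Mn²⁺ is reduced (cathode) and F₂/F⁻ is oxidised (anode), so E°cell = (+1.53) − (+2.87) = -1.34 V.
Balancing electrons gives n = 10.
ΔG° = −nFE° = −(10)(96485)(-1.34) = 1,292,899 J = +1292.9 kJ.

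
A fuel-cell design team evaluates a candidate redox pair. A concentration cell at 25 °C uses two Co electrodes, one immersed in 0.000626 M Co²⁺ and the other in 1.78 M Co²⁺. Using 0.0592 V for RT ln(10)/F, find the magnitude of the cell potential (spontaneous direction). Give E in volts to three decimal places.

+0.102 V

For a concentration cell E°cell = 0. The 1.78 M side is the cathode (reduction is favoured where [Co²⁺] is higher).
With n = 2, E = −(0.0592/2) log([Co²⁺]ₐₙ/[Co²⁺]꜀ₐₜ) = −(0.0592/2) log(0.000626/1.78) = −(0.0592/2)(-3.454) = +0.102 V.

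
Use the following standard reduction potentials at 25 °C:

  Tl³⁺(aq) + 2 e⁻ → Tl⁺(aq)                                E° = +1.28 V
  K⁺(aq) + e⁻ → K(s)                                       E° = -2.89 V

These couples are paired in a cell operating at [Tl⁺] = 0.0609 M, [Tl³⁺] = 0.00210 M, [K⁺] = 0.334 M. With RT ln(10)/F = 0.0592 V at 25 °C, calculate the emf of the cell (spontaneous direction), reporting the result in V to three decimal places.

Tl³⁺/Tl⁺ is the cathode (higher E°), K⁺/K the anode: E°cell = +1.28 − (-2.89) = +4.17 V, n = 2.
Overall: Tl³⁺(aq) + 2 K(s) → Tl⁺(aq) + 2 K⁺(aq)
Q = [Tl⁺]·[K⁺]^2 / ([Tl³⁺]); log Q = 0.510.
E = E° − (0.0592/n) log Q = +4.17 − (0.0592/2)(0.510) = +4.155 V.

+4.155 V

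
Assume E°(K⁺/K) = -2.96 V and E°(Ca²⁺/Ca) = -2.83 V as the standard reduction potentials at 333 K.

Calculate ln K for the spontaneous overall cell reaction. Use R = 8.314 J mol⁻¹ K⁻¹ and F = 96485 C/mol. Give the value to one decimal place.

Cathode: Ca²⁺/Ca; anode: K⁺/K. E°cell = (-2.83) − (-2.96) = +0.13 V, with n = 2.
ΔG° = −nFE° = −RT ln K, so ln K = nFE°/(RT) = (2)(96485)(+0.13) / ((8.314)(333)) = 9.061.

9.1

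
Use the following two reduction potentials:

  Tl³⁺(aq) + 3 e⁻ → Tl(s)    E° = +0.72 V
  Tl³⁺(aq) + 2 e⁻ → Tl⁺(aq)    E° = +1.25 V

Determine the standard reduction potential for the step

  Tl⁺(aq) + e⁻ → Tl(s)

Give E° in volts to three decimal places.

Sequential free energies add, so n₃E°₃ = n₁E°₁ + n₂E°₂.
With n₃ = 3, and the known step contributing 2×(+1.25) V, the unknown satisfies 1·E° = 3×(+0.72) − 2×(+1.25) = -0.340.
E° = -0.340 / 1 = -0.340 V.

-0.340 V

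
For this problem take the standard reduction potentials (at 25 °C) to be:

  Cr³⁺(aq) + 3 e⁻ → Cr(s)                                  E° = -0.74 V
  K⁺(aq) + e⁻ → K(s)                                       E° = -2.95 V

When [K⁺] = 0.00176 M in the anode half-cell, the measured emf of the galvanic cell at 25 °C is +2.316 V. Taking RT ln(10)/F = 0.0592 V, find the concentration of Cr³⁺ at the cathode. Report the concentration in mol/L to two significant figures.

Cr³⁺/Cr is the cathode, K⁺/K the anode: E°cell = +2.21 V, n = 3.
Overall reaction: Cr³⁺(aq) + 3 K(s) → Cr(s) + 3 K⁺(aq); Q = [K⁺]^3/[Cr³⁺]^1.
From E = E° − (0.0592/n) log Q: log Q = (E° − E)·n/0.0592 = (+2.21 − (+2.316))·3/0.0592 = -5.3716.
So 1·log[Cr³⁺] = 3·log(0.00176) − log Q = -8.2635 − (-5.3716) = -2.8919; [Cr³⁺] = 10^(-2.8919) ≈ 0.0013 M.

0.0013 M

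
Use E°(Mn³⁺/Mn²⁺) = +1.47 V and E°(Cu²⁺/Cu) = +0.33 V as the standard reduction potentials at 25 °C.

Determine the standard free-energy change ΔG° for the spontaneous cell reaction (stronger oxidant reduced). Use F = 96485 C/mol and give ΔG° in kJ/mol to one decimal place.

Mn³⁺/Mn²⁺ (E° = +1.47 V) is the cathode; Cu²⁺/Cu (E° = +0.33 V) is the anode, so E°cell = +1.14 V.
Balancing electrons gives n = 2 (lcm of 1 and 2).
ΔG° = −nFE° = −(2)(96485)(+1.14) = -219,986 J = -220.0 kJ/mol.

-220.0 kJ/mol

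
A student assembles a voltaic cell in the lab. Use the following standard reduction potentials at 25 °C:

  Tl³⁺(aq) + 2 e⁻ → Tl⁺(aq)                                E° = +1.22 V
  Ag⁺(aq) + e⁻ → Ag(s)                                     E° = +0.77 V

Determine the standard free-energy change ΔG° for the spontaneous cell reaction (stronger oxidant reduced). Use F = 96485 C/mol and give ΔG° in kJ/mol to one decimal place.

Tl³⁺/Tl⁺ (E° = +1.22 V) is the cathode; Ag⁺/Ag (E° = +0.77 V) is the anode, so E°cell = +0.45 V.
Balancing electrons gives n = 2 (lcm of 2 and 1).
ΔG° = −nFE° = −(2)(96485)(+0.45) = -86,836 J = -86.8 kJ/mol.

-86.8 kJ/mol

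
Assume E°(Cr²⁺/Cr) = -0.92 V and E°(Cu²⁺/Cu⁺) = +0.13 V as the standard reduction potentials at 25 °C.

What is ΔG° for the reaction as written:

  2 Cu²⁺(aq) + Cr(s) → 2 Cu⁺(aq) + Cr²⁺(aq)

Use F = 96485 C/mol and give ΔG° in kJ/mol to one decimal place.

As written, Cu²⁺/Cu⁺ is reduced (cathode) and Cr²⁺/Cr is oxidised (anode), so E°cell = (+0.13) − (-0.92) = +1.05 V.
Balancing electrons gives n = 2.
ΔG° = −nFE° = −(2)(96485)(+1.05) = -202,618 J = -202.6 kJ/mol.

-202.6 kJ/mol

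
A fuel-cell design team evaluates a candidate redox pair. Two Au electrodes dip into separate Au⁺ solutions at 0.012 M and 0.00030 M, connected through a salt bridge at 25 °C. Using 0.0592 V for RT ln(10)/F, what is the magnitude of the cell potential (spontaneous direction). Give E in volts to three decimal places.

+0.095 V

For a concentration cell E°cell = 0. The 0.012 M side is the cathode (reduction is favoured where [Au⁺] is higher).
With n = 1, E = −(0.0592/1) log([Au⁺]ₐₙ/[Au⁺]꜀ₐₜ) = −(0.0592/1) log(0.0003/0.012) = −(0.0592/1)(-1.602) = +0.095 V.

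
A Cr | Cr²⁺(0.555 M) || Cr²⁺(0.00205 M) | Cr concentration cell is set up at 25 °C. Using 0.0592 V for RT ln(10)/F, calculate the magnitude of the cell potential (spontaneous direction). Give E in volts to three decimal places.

+0.072 V

For a concentration cell E°cell = 0. The 0.555 M side is the cathode (reduction is favoured where [Cr²⁺] is higher).
With n = 2, E = −(0.0592/2) log([Cr²⁺]ₐₙ/[Cr²⁺]꜀ₐₜ) = −(0.0592/2) log(0.00205/0.555) = −(0.0592/2)(-2.433) = +0.072 V.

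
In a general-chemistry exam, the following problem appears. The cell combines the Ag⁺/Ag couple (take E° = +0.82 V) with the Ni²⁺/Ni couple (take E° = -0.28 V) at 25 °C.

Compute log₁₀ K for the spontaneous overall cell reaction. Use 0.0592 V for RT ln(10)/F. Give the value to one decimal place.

37.2

Cathode: Ag⁺/Ag; anode: Ni²⁺/Ni. E°cell = +1.10 V, n = 2.
log K = nE°cell / 0.0592 = (2)(+1.10) / 0.0592 = 37.2.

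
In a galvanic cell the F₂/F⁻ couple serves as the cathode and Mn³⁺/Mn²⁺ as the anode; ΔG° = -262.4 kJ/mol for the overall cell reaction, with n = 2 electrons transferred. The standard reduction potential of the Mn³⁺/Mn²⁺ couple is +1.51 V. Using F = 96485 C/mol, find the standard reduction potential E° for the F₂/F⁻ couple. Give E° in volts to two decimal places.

E°cell = −ΔG°/(nF) = −(-262.4×10³)/((2)(96485)) = +1.360 V.
Since F₂/F⁻ is the cathode and Mn³⁺/Mn²⁺ the anode, E°cell = E°(F₂/F⁻) − E°(Mn³⁺/Mn²⁺).
So E°(F₂/F⁻) = E°cell + E°(Mn³⁺/Mn²⁺) = +1.360 + (+1.51) = +2.87 V.

+2.87 V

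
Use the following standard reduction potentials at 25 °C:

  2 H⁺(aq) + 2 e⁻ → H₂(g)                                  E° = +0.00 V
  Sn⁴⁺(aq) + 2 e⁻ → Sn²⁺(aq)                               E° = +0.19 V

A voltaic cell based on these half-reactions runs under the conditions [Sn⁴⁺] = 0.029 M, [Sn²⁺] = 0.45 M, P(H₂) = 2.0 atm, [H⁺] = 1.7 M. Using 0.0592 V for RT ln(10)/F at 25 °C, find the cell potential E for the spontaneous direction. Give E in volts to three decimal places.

Sn⁴⁺/Sn²⁺ is the cathode (higher E°), H⁺/H₂ the anode: E°cell = +0.19 − (+0.00) = +0.19 V, n = 2.
Overall: Sn⁴⁺(aq) + H₂(g) → Sn²⁺(aq) + 2 H⁺(aq)
Q = [Sn²⁺]·[H⁺]^2 / ([Sn⁴⁺]·P(H₂)); log Q = 1.351.
E = E° − (0.0592/n) log Q = +0.19 − (0.0592/2)(1.351) = +0.150 V.

+0.150 V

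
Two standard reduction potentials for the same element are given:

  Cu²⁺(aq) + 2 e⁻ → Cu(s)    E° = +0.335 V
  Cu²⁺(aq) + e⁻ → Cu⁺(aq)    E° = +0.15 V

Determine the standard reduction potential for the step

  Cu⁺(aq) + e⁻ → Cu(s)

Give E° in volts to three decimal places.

+0.520 V

Sequential free energies add, so n₃E°₃ = n₁E°₁ + n₂E°₂.
With n₃ = 2, and the known step contributing 1×(+0.15) V, the unknown satisfies 1·E° = 2×(+0.335) − 1×(+0.15) = +0.520.
E° = +0.520 / 1 = +0.520 V.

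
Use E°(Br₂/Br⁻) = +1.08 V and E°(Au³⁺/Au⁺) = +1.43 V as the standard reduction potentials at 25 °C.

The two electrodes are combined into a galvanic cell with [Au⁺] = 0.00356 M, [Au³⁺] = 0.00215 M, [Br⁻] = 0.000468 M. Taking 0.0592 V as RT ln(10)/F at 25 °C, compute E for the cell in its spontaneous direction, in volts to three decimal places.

Au³⁺/Au⁺ is the cathode (higher E°), Br₂/Br⁻ the anode: E°cell = +1.43 − (+1.08) = +0.35 V, n = 2.
Overall: Au³⁺(aq) + 2 Br⁻(aq) → Au⁺(aq) + Br₂(l)
Q = [Au⁺] / ([Au³⁺]·[Br⁻]^2); log Q = 6.879.
E = E° − (0.0592/n) log Q = +0.35 − (0.0592/2)(6.879) = +0.146 V.

+0.146 V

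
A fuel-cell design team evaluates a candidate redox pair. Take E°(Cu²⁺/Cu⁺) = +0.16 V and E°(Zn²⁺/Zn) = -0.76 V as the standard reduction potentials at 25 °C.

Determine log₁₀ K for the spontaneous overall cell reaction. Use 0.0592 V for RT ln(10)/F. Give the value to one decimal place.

Cathode: Cu²⁺/Cu⁺; anode: Zn²⁺/Zn. E°cell = +0.92 V, n = 2.
log K = nE°cell / 0.0592 = (2)(+0.92) / 0.0592 = 31.1.

31.1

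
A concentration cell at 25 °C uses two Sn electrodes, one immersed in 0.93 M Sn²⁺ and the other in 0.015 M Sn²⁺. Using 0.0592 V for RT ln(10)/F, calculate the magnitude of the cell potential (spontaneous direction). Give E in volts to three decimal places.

For a concentration cell E°cell = 0. The 0.93 M side is the cathode (reduction is favoured where [Sn²⁺] is higher).
With n = 2, E = −(0.0592/2) log([Sn²⁺]ₐₙ/[Sn²⁺]꜀ₐₜ) = −(0.0592/2) log(0.015/0.93) = −(0.0592/2)(-1.792) = +0.053 V.

+0.053 V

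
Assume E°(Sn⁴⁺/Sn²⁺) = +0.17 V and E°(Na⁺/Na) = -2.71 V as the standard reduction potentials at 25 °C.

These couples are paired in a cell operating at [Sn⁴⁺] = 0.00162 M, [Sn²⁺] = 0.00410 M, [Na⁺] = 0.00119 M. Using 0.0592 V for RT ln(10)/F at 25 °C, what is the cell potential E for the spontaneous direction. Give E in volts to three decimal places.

Sn⁴⁺/Sn²⁺ is the cathode (higher E°), Na⁺/Na the anode: E°cell = +0.17 − (-2.71) = +2.88 V, n = 2.
Overall: Sn⁴⁺(aq) + 2 Na(s) → Sn²⁺(aq) + 2 Na⁺(aq)
Q = [Sn²⁺]·[Na⁺]^2 / ([Sn⁴⁺]); log Q = -5.446.
E = E° − (0.0592/n) log Q = +2.88 − (0.0592/2)(-5.446) = +3.041 V.

+3.041 V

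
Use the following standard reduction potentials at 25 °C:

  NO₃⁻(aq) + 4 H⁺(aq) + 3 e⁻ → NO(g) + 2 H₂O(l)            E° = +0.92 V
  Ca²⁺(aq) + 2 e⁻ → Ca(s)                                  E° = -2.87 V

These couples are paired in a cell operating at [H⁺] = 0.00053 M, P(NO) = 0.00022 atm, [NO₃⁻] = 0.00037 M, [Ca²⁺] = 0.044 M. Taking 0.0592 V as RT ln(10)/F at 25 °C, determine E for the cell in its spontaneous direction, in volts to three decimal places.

+3.576 V

NO₃⁻/NO is the cathode (higher E°), Ca²⁺/Ca the anode: E°cell = +0.92 − (-2.87) = +3.79 V, n = 6.
Overall: 2 NO₃⁻(aq) + 8 H⁺(aq) + 3 Ca(s) → 2 NO(g) + 4 H₂O(l) + 3 Ca²⁺(aq)
Q = P(NO)^2·[Ca²⁺]^3 / ([NO₃⁻]^2·[H⁺]^8); log Q = 21.685.
E = E° − (0.0592/n) log Q = +3.79 − (0.0592/6)(21.685) = +3.576 V.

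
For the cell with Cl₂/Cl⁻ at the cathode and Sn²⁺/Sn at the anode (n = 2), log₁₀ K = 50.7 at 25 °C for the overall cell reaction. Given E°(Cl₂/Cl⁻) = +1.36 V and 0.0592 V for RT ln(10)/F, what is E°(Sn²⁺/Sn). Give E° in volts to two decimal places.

E°cell = (0.0592/n)·log K = (0.0592/2)(50.7) = +1.501 V.
Since Cl₂/Cl⁻ is the cathode and Sn²⁺/Sn the anode, E°cell = E°(Cl₂/Cl⁻) − E°(Sn²⁺/Sn).
So E°(Sn²⁺/Sn) = E°(Cl₂/Cl⁻) − E°cell = (+1.36) − (+1.501) = -0.14 V.

-0.14 V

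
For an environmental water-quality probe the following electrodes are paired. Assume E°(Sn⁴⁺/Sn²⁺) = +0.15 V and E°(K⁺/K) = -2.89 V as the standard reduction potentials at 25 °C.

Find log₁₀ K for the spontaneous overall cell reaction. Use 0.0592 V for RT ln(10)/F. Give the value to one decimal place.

Cathode: Sn⁴⁺/Sn²⁺; anode: K⁺/K. E°cell = +3.04 V, n = 2.
log K = nE°cell / 0.0592 = (2)(+3.04) / 0.0592 = 102.7.

102.7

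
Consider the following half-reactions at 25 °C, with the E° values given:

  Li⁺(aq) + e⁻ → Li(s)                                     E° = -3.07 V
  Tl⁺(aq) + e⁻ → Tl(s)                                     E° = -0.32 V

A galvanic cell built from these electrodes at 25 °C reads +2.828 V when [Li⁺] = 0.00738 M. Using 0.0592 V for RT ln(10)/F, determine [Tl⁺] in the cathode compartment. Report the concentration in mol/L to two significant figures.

Tl⁺/Tl is the cathode, Li⁺/Li the anode: E°cell = +2.75 V, n = 1.
Overall reaction: Tl⁺(aq) + Li(s) → Tl(s) + Li⁺(aq); Q = [Li⁺]^1/[Tl⁺]^1.
From E = E° − (0.0592/n) log Q: log Q = (E° − E)·n/0.0592 = (+2.75 − (+2.828))·1/0.0592 = -1.3176.
So 1·log[Tl⁺] = 1·log(0.00738) − log Q = -2.1319 − (-1.3176) = -0.8143; [Tl⁺] = 10^(-0.8143) ≈ 0.15 M.

0.15 M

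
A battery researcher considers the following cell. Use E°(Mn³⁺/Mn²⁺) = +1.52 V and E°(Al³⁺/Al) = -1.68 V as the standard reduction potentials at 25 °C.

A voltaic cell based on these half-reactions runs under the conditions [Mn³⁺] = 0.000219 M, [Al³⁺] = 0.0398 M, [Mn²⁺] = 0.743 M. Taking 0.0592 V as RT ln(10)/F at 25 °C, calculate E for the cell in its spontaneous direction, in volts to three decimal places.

Mn³⁺/Mn²⁺ is the cathode (higher E°), Al³⁺/Al the anode: E°cell = +1.52 − (-1.68) = +3.20 V, n = 3.
Overall: 3 Mn³⁺(aq) + Al(s) → 3 Mn²⁺(aq) + Al³⁺(aq)
Q = [Mn²⁺]^3·[Al³⁺] / ([Mn³⁺]^3); log Q = 9.192.
E = E° − (0.0592/n) log Q = +3.20 − (0.0592/3)(9.192) = +3.019 V.

+3.019 V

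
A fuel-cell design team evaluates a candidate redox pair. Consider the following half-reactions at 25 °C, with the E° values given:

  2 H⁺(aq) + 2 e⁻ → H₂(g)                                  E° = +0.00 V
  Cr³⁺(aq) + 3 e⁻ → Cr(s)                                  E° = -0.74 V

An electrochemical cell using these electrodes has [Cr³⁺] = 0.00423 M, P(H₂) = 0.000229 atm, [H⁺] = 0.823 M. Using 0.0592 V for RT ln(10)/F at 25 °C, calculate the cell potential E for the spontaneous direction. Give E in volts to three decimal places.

H⁺/H₂ is the cathode (higher E°), Cr³⁺/Cr the anode: E°cell = +0.00 − (-0.74) = +0.74 V, n = 6.
Overall: 6 H⁺(aq) + 2 Cr(s) → 3 H₂(g) + 2 Cr³⁺(aq)
Q = P(H₂)^3·[Cr³⁺]^2 / ([H⁺]^6); log Q = -15.160.
E = E° − (0.0592/n) log Q = +0.74 − (0.0592/6)(-15.160) = +0.890 V.

+0.890 V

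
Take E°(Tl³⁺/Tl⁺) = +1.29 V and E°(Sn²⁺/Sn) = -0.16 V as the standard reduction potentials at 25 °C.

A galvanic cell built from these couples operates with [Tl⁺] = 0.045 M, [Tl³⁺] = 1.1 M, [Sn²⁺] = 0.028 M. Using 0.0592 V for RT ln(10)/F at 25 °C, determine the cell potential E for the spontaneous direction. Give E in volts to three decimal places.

+1.537 V

Tl³⁺/Tl⁺ is the cathode (higher E°), Sn²⁺/Sn the anode: E°cell = +1.29 − (-0.16) = +1.45 V, n = 2.
Overall: Tl³⁺(aq) + Sn(s) → Tl⁺(aq) + Sn²⁺(aq)
Q = [Tl⁺]·[Sn²⁺] / ([Tl³⁺]); log Q = -2.941.
E = E° − (0.0592/n) log Q = +1.45 − (0.0592/2)(-2.941) = +1.537 V.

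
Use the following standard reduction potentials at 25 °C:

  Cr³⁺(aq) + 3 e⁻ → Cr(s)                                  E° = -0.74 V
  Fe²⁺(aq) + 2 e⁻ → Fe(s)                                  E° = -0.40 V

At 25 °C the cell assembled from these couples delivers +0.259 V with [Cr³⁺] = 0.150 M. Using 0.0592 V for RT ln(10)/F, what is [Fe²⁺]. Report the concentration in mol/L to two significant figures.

Fe²⁺/Fe is the cathode, Cr³⁺/Cr the anode: E°cell = +0.34 V, n = 6.
Overall reaction: 3 Fe²⁺(aq) + 2 Cr(s) → 3 Fe(s) + 2 Cr³⁺(aq); Q = [Cr³⁺]^2/[Fe²⁺]^3.
From E = E° − (0.0592/n) log Q: log Q = (E° − E)·n/0.0592 = (+0.34 − (+0.259))·6/0.0592 = 8.2095.
So 3·log[Fe²⁺] = 2·log(0.15) − log Q = -1.6478 − (8.2095) = -9.8573; log[Fe²⁺] = -9.8573 / 3 = -3.2858; [Fe²⁺] = 10^(-3.2858) ≈ 0.00052 M.

0.00052 M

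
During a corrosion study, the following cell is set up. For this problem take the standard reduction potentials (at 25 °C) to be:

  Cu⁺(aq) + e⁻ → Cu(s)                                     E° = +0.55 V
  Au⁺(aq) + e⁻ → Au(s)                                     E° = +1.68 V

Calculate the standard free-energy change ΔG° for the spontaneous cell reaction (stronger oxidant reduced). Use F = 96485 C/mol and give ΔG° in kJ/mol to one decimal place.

-109.0 kJ/mol

Au⁺/Au (E° = +1.68 V) is the cathode; Cu⁺/Cu (E° = +0.55 V) is the anode, so E°cell = +1.13 V.
Balancing electrons gives n = 1 (lcm of 1 and 1).
ΔG° = −nFE° = −(1)(96485)(+1.13) = -109,028 J = -109.0 kJ/mol.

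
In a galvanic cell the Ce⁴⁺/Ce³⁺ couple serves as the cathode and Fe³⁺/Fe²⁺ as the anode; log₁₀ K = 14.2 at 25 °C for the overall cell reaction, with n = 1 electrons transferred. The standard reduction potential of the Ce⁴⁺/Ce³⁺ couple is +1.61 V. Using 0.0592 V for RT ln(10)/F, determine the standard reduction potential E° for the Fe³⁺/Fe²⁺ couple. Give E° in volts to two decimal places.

E°cell = (0.0592/n)·log K = (0.0592/1)(14.2) = +0.841 V.
Since Ce⁴⁺/Ce³⁺ is the cathode and Fe³⁺/Fe²⁺ the anode, E°cell = E°(Ce⁴⁺/Ce³⁺) − E°(Fe³⁺/Fe²⁺).
So E°(Fe³⁺/Fe²⁺) = E°(Ce⁴⁺/Ce³⁺) − E°cell = (+1.61) − (+0.841) = +0.77 V.

+0.77 V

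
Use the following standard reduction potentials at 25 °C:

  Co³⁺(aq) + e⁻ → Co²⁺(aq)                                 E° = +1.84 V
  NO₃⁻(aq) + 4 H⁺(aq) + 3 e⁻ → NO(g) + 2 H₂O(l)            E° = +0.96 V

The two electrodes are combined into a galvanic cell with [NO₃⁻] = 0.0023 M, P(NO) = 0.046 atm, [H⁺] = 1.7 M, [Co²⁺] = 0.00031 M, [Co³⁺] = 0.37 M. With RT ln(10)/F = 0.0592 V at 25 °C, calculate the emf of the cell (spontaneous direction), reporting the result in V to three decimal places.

Co³⁺/Co²⁺ is the cathode (higher E°), NO₃⁻/NO the anode: E°cell = +1.84 − (+0.96) = +0.88 V, n = 3.
Overall: 3 Co³⁺(aq) + NO(g) + 2 H₂O(l) → 3 Co²⁺(aq) + NO₃⁻(aq) + 4 H⁺(aq)
Q = [Co²⁺]^3·[NO₃⁻]·[H⁺]^4 / ([Co³⁺]^3·P(NO)); log Q = -9.610.
E = E° − (0.0592/n) log Q = +0.88 − (0.0592/3)(-9.610) = +1.070 V.

+1.070 V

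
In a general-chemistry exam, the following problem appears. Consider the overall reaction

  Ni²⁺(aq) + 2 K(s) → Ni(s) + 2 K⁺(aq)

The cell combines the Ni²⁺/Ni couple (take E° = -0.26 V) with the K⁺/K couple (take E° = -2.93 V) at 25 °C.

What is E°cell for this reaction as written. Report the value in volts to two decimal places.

+2.67 V

The Ni²⁺/Ni couple has the higher reduction potential, so it is the cathode; K⁺/K is oxidised at the anode.
E°cell = E°(cathode) − E°(anode) = (-0.26) − (-2.93) = +2.67 V.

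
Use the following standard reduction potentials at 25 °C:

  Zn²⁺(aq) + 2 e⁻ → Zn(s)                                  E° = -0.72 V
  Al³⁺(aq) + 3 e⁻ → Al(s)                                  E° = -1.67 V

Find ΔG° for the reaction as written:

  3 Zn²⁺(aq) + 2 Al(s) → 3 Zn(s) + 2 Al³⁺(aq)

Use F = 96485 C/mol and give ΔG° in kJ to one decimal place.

As written, Zn²⁺/Zn is reduced (cathode) and Al³⁺/Al is oxidised (anode), so E°cell = (-0.72) − (-1.67) = +0.95 V.
Balancing electrons gives n = 6.
ΔG° = −nFE° = −(6)(96485)(+0.95) = -549,964 J = -550.0 kJ.

-550.0 kJ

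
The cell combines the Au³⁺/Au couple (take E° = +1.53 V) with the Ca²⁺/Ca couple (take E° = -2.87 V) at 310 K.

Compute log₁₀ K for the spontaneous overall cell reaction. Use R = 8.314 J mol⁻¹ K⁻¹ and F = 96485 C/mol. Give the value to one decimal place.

429.2

Cathode: Au³⁺/Au; anode: Ca²⁺/Ca. E°cell = (+1.53) − (-2.87) = +4.40 V, with n = 6.
ΔG° = −nFE° = −RT ln K, so ln K = nFE°/(RT) = (6)(96485)(+4.40) / ((8.314)(310)) = 988.307.
log₁₀ K = 988.307 / ln 10 = 429.2.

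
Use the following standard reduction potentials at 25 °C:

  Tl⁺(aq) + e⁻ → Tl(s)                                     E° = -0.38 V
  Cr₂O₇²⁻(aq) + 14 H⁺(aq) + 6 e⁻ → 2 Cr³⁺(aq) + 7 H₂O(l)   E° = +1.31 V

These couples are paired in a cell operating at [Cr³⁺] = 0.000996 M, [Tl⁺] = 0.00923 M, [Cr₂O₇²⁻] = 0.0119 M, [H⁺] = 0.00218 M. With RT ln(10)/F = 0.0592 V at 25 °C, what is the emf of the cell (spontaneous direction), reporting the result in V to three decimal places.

+1.483 V

Cr₂O₇²⁻/Cr³⁺ is the cathode (higher E°), Tl⁺/Tl the anode: E°cell = +1.31 − (-0.38) = +1.69 V, n = 6.
Overall: Cr₂O₇²⁻(aq) + 14 H⁺(aq) + 6 Tl(s) → 2 Cr³⁺(aq) + 7 H₂O(l) + 6 Tl⁺(aq)
Q = [Cr³⁺]^2·[Tl⁺]^6 / ([Cr₂O₇²⁻]·[H⁺]^14); log Q = 20.974.
E = E° − (0.0592/n) log Q = +1.69 − (0.0592/6)(20.974) = +1.483 V.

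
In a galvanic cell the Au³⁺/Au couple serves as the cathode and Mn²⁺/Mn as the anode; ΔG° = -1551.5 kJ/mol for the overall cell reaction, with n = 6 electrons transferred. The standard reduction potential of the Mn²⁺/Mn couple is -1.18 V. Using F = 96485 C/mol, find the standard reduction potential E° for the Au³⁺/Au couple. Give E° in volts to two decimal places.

E°cell = −ΔG°/(nF) = −(-1551.5×10³)/((6)(96485)) = +2.680 V.
Since Au³⁺/Au is the cathode and Mn²⁺/Mn the anode, E°cell = E°(Au³⁺/Au) − E°(Mn²⁺/Mn).
So E°(Au³⁺/Au) = E°cell + E°(Mn²⁺/Mn) = +2.680 + (-1.18) = +1.50 V.

+1.50 V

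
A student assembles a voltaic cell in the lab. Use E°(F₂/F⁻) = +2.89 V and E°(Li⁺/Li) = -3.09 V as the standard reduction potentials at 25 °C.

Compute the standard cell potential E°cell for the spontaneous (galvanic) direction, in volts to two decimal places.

The F₂/F⁻ couple has the higher reduction potential, so it is the cathode; Li⁺/Li is oxidised at the anode.
E°cell = E°(cathode) − E°(anode) = (+2.89) − (-3.09) = +5.98 V.
Since E°cell > 0, the reaction is spontaneous under standard conditions.

+5.98 V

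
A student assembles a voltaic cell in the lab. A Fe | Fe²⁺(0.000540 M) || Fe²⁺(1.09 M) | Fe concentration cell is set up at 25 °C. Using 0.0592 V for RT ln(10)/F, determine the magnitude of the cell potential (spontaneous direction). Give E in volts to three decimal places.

+0.098 V

For a concentration cell E°cell = 0. The 1.09 M side is the cathode (reduction is favoured where [Fe²⁺] is higher).
With n = 2, E = −(0.0592/2) log([Fe²⁺]ₐₙ/[Fe²⁺]꜀ₐₜ) = −(0.0592/2) log(0.00054/1.09) = −(0.0592/2)(-3.305) = +0.098 V.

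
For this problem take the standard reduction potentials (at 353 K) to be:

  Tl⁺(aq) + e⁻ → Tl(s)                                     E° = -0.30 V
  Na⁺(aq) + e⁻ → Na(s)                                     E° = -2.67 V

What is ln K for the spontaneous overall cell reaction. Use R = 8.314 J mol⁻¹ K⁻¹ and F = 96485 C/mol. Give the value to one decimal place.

77.9

Cathode: Tl⁺/Tl; anode: Na⁺/Na. E°cell = (-0.30) − (-2.67) = +2.37 V, with n = 1.
ΔG° = −nFE° = −RT ln K, so ln K = nFE°/(RT) = (1)(96485)(+2.37) / ((8.314)(353)) = 77.915.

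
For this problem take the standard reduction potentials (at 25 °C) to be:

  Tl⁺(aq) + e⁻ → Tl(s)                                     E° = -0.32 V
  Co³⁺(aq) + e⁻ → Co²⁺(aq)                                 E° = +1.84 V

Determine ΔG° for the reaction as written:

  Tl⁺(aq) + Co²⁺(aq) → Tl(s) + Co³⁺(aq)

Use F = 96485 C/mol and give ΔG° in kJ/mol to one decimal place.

As written, Tl⁺/Tl is reduced (cathode) and Co³⁺/Co²⁺ is oxidised (anode), so E°cell = (-0.32) − (+1.84) = -2.16 V.
Balancing electrons gives n = 1.
ΔG° = −nFE° = −(1)(96485)(-2.16) = 208,408 J = +208.4 kJ/mol.

+208.4 kJ/mol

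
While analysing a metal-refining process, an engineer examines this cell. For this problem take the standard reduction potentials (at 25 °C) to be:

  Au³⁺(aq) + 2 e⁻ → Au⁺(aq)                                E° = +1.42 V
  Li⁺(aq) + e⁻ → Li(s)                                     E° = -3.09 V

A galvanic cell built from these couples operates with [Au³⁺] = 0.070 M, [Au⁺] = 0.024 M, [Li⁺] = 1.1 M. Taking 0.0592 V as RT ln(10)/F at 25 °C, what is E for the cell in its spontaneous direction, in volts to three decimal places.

+4.521 V

Au³⁺/Au⁺ is the cathode (higher E°), Li⁺/Li the anode: E°cell = +1.42 − (-3.09) = +4.51 V, n = 2.
Overall: Au³⁺(aq) + 2 Li(s) → Au⁺(aq) + 2 Li⁺(aq)
Q = [Au⁺]·[Li⁺]^2 / ([Au³⁺]); log Q = -0.382.
E = E° − (0.0592/n) log Q = +4.51 − (0.0592/2)(-0.382) = +4.521 V.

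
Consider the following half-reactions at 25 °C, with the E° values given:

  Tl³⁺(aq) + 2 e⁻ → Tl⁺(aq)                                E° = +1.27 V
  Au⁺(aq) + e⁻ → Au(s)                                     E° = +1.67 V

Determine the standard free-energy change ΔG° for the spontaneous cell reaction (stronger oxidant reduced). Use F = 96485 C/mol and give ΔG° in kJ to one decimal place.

-77.2 kJ

Au⁺/Au (E° = +1.67 V) is the cathode; Tl³⁺/Tl⁺ (E° = +1.27 V) is the anode, so E°cell = +0.40 V.
Balancing electrons gives n = 2 (lcm of 1 and 2).
ΔG° = −nFE° = −(2)(96485)(+0.40) = -77,188 J = -77.2 kJ.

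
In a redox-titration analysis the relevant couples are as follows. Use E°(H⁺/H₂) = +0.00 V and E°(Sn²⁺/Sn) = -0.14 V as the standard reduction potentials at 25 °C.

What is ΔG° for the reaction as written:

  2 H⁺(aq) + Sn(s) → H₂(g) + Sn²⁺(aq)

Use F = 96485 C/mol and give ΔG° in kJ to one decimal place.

As written, H⁺/H₂ is reduced (cathode) and Sn²⁺/Sn is oxidised (anode), so E°cell = (+0.00) − (-0.14) = +0.14 V.
Balancing electrons gives n = 2.
ΔG° = −nFE° = −(2)(96485)(+0.14) = -27,016 J = -27.0 kJ.

-27.0 kJ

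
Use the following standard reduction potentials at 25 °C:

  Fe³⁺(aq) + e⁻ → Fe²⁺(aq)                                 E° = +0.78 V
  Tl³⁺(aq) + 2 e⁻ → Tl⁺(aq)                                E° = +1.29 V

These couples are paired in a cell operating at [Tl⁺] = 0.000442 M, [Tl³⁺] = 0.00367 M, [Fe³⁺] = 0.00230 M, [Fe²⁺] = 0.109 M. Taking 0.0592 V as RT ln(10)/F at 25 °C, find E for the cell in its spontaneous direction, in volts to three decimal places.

+0.636 V

Tl³⁺/Tl⁺ is the cathode (higher E°), Fe³⁺/Fe²⁺ the anode: E°cell = +1.29 − (+0.78) = +0.51 V, n = 2.
Overall: Tl³⁺(aq) + 2 Fe²⁺(aq) → Tl⁺(aq) + 2 Fe³⁺(aq)
Q = [Tl⁺]·[Fe³⁺]^2 / ([Tl³⁺]·[Fe²⁺]^2); log Q = -4.271.
E = E° − (0.0592/n) log Q = +0.51 − (0.0592/2)(-4.271) = +0.636 V.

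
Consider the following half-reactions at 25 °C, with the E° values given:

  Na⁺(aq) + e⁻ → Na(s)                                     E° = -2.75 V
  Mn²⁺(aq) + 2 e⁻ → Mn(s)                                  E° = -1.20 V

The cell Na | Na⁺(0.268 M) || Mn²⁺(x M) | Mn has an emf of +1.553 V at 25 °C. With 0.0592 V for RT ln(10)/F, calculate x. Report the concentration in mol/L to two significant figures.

Mn²⁺/Mn is the cathode, Na⁺/Na the anode: E°cell = +1.55 V, n = 2.
Overall reaction: Mn²⁺(aq) + 2 Na(s) → Mn(s) + 2 Na⁺(aq); Q = [Na⁺]^2/[Mn²⁺]^1.
From E = E° − (0.0592/n) log Q: log Q = (E° − E)·n/0.0592 = (+1.55 − (+1.553))·2/0.0592 = -0.1014.
So 1·log[Mn²⁺] = 2·log(0.268) − log Q = -1.1437 − (-0.1014) = -1.0423; [Mn²⁺] = 10^(-1.0423) ≈ 0.091 M.

0.091 M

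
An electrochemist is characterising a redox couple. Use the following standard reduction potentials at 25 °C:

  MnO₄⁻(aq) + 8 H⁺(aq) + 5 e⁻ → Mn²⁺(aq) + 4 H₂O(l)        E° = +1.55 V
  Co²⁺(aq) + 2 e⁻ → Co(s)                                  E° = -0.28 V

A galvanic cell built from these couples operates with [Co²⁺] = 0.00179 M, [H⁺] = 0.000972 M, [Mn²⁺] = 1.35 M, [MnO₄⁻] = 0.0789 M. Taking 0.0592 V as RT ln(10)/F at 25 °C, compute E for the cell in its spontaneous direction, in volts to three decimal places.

MnO₄⁻/Mn²⁺ is the cathode (higher E°), Co²⁺/Co the anode: E°cell = +1.55 − (-0.28) = +1.83 V, n = 10.
Overall: 2 MnO₄⁻(aq) + 16 H⁺(aq) + 5 Co(s) → 2 Mn²⁺(aq) + 8 H₂O(l) + 5 Co²⁺(aq)
Q = [Mn²⁺]^2·[Co²⁺]^5 / ([MnO₄⁻]^2·[H⁺]^16); log Q = 36.928.
E = E° − (0.0592/n) log Q = +1.83 − (0.0592/10)(36.928) = +1.611 V.

+1.611 V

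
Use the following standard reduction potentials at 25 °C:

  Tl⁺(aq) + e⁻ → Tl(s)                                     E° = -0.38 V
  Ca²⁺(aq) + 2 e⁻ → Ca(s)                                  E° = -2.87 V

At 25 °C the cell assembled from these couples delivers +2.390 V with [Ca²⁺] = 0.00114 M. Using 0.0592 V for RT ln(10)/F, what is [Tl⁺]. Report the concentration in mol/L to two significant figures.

Tl⁺/Tl is the cathode, Ca²⁺/Ca the anode: E°cell = +2.49 V, n = 2.
Overall reaction: 2 Tl⁺(aq) + Ca(s) → 2 Tl(s) + Ca²⁺(aq); Q = [Ca²⁺]^1/[Tl⁺]^2.
From E = E° − (0.0592/n) log Q: log Q = (E° − E)·n/0.0592 = (+2.49 − (+2.390))·2/0.0592 = 3.3784.
So 2·log[Tl⁺] = 1·log(0.00114) − log Q = -2.9431 − (3.3784) = -6.3215; log[Tl⁺] = -6.3215 / 2 = -3.1608; [Tl⁺] = 10^(-3.1608) ≈ 0.00069 M.

0.00069 M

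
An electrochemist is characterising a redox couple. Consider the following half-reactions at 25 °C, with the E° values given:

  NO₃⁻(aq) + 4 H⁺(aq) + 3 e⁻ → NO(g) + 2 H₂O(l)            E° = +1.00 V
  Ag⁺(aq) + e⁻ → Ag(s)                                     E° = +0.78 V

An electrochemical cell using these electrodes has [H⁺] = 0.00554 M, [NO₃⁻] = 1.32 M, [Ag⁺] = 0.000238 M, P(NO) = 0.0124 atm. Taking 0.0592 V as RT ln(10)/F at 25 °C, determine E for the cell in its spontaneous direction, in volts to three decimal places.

+0.296 V

NO₃⁻/NO is the cathode (higher E°), Ag⁺/Ag the anode: E°cell = +1.00 − (+0.78) = +0.22 V, n = 3.
Overall: NO₃⁻(aq) + 4 H⁺(aq) + 3 Ag(s) → NO(g) + 2 H₂O(l) + 3 Ag⁺(aq)
Q = P(NO)·[Ag⁺]^3 / ([NO₃⁻]·[H⁺]^4); log Q = -3.871.
E = E° − (0.0592/n) log Q = +0.22 − (0.0592/3)(-3.871) = +0.296 V.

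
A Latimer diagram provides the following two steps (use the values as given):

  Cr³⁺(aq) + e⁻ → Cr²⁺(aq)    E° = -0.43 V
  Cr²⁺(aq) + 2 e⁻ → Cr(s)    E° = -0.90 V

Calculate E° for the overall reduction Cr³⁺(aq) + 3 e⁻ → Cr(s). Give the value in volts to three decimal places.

Since ΔG° = −nFE° is additive over sequential reductions, n₃E°₃ = n₁E°₁ + n₂E°₂.
E°₃ = (1×-0.43 + 2×-0.90) / 3 = (-2.230) / 3 = -0.743 V.

-0.743 V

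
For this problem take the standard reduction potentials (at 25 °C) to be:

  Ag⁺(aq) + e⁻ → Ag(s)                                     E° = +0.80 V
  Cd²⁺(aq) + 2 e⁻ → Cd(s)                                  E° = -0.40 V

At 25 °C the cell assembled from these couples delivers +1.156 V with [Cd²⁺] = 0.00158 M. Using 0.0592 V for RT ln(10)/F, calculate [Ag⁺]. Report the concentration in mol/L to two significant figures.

0.0072 M

Ag⁺/Ag is the cathode, Cd²⁺/Cd the anode: E°cell = +1.20 V, n = 2.
Overall reaction: 2 Ag⁺(aq) + Cd(s) → 2 Ag(s) + Cd²⁺(aq); Q = [Cd²⁺]^1/[Ag⁺]^2.
From E = E° − (0.0592/n) log Q: log Q = (E° − E)·n/0.0592 = (+1.20 − (+1.156))·2/0.0592 = 1.4865.
So 2·log[Ag⁺] = 1·log(0.00158) − log Q = -2.8013 − (1.4865) = -4.2878; log[Ag⁺] = -4.2878 / 2 = -2.1439; [Ag⁺] = 10^(-2.1439) ≈ 0.0072 M.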